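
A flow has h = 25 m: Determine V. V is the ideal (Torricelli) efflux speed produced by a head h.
Formula: V = \sqrt{2 g h}
V = √(2·9.81·25) = 22.15 m/s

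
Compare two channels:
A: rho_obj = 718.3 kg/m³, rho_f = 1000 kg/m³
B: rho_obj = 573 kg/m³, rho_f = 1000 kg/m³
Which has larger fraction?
fraction(A) = 0.7183, fraction(B) = 0.573. Answer: A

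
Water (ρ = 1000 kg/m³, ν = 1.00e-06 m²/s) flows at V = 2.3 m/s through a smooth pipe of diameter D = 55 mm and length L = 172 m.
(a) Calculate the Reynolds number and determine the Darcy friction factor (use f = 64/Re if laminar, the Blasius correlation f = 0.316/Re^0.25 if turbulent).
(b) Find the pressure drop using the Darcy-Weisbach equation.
(a) Re = V·D/ν = 2.3·0.055/1.00e-06 = 126500 → turbulent (Re > 4000); f = 0.316/Re^0.25 = 0.316/126500^0.25 = 0.016756 (Blasius is strictly valid for Re ≲ 1e5; used here as the smooth-pipe estimate the problem specifies)
(b) Darcy-Weisbach: ΔP = f·(L/D)·½ρV²/1000 = 0.016756·(172/0.055)·½·1000·2.3²/1000 = 138.6 kPa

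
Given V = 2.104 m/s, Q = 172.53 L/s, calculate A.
Formula: Q = A V
Substituting knowns: 172.53 = A·2.104·1000
Solving for A: A = (172.53/1000)/2.104 = 0.082 m²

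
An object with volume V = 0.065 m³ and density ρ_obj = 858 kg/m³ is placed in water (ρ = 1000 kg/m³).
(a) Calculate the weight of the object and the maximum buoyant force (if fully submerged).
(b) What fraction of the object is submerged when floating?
(a) W=rho_obj*g*V=858*9.81*0.065=547.1 N; F_B(max)=rho*g*V=1000*9.81*0.065=637.6 N
(b) Floating fraction=rho_obj/rho=858/1000=0.858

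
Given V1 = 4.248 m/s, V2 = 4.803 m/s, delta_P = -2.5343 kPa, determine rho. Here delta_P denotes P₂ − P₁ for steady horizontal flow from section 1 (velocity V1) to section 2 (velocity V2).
Formula: \Delta P = \frac{1}{2} \rho (V_1^2 - V_2^2)
Substituting knowns: -2.5343 = 0.5·rho·(4.248² − 4.803²)/1000
Solving for rho: rho = 2·(-2.5343·1000)/(4.248² − 4.803²) = 1009 kg/m³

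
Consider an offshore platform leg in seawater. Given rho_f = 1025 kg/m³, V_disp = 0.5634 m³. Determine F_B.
Formula: F_B = \rho_f g V_{disp}
F_B = 1025·9.81·0.5634 = 5665 N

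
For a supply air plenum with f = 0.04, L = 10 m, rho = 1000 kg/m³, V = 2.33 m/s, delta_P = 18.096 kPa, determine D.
Formula: \Delta P = f \frac{L}{D} \frac{\rho V^2}{2}
Substituting knowns: 18.096 = 0.04·(10/D)·0.5·1000·2.33²/1000
Solving for D: D = 0.04·10·0.5·1000·2.33²/(18.096·1000) = 0.06 m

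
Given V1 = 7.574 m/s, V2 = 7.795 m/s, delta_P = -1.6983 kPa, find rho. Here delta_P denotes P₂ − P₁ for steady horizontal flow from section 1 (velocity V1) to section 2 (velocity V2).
Formula: \Delta P = \frac{1}{2} \rho (V_1^2 - V_2^2)
Substituting knowns: -1.6983 = 0.5·rho·(7.574² − 7.795²)/1000
Solving for rho: rho = 2·(-1.6983·1000)/(7.574² − 7.795²) = 1000 kg/m³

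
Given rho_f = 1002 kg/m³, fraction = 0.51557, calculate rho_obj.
Formula: f_{sub} = \frac{\rho_{obj}}{\rho_f}
Substituting knowns: 0.51557 = rho_obj/1002
Solving for rho_obj: rho_obj = 0.51557·1002 = 516.6 kg/m³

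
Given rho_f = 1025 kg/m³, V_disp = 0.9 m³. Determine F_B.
Formula: F_B = \rho_f g V_{disp}
F_B = 1025·9.81·0.9 = 9050 N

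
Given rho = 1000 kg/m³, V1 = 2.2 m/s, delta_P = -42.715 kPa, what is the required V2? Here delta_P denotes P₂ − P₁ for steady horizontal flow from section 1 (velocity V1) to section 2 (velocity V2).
Formula: \Delta P = \frac{1}{2} \rho (V_1^2 - V_2^2)
Substituting knowns: -42.715 = 0.5·1000·(2.2² − V2²)/1000
Solving for V2: V2 = √(2.2² − 2·(-42.715·1000)/1000) = 9.501 m/s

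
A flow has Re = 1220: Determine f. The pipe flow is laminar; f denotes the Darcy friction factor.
Formula: f = \frac{64}{Re}
f = 64/1220 = 0.05246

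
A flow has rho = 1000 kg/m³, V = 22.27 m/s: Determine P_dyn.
Formula: P_{dyn} = \frac{1}{2} \rho V^2
P_dyn = 0.5·1000·22.27²/1000 = 248 kPa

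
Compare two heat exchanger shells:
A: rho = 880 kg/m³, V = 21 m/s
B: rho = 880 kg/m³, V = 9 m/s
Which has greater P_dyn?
P_dyn(A) = 194 kPa, P_dyn(B) = 35.64 kPa. Answer: A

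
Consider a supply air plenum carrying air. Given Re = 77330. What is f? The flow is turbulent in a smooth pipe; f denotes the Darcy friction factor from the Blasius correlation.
Formula: f = \frac{0.316}{Re^{0.25}}
f = 0.316/77330^0.25 = 0.01895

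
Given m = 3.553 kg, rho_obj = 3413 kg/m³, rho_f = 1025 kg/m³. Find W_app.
Formula: W_{app} = mg\left(1 - \frac{\rho_f}{\rho_{obj}}\right)
W_app = 3.553·9.81·(1 − 1025/3413) = 24.39 N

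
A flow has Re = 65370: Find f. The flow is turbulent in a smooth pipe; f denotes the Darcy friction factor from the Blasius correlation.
Formula: f = \frac{0.316}{Re^{0.25}}
f = 0.316/65370^0.25 = 0.01976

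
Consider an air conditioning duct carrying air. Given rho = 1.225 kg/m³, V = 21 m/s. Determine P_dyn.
Formula: P_{dyn} = \frac{1}{2} \rho V^2
P_dyn = 0.5·1.225·21²/1000 = 0.2701 kPa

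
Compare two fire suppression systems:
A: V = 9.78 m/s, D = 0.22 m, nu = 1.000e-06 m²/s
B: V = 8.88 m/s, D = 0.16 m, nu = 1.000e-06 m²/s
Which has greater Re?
Re(A) = 2.152e+06, Re(B) = 1.421e+06. Answer: A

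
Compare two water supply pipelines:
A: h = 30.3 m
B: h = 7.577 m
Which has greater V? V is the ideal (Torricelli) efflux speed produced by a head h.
V(A) = 24.38 m/s, V(B) = 12.19 m/s. Answer: A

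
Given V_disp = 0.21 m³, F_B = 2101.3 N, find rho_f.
Formula: F_B = \rho_f g V_{disp}
Substituting knowns: 2101.3 = rho_f·9.81·0.21
Solving for rho_f: rho_f = 2101.3/(9.81·0.21) = 1020 kg/m³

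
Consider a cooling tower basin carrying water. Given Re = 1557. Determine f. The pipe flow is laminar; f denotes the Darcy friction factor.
Formula: f = \frac{64}{Re}
f = 64/1557 = 0.0411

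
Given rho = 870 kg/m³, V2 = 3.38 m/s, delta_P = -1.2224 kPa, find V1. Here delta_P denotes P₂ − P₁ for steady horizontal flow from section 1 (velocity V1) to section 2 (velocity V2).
Formula: \Delta P = \frac{1}{2} \rho (V_1^2 - V_2^2)
Substituting knowns: -1.2224 = 0.5·870·(V1² − 3.38²)/1000
Solving for V1: V1 = √(3.38² + 2·(-1.2224·1000)/870) = 2.935 m/s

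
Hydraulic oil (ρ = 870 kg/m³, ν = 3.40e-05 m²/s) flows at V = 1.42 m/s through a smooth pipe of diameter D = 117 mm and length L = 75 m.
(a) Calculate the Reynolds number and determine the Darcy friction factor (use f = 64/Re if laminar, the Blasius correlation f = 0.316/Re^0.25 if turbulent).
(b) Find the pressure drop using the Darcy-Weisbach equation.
(a) Re = V·D/ν = 1.42·0.117/3.40e-05 = 4886.5 → turbulent (Re > 4000); f = 0.316/Re^0.25 = 0.316/4886.5^0.25 = 0.037795
(b) Darcy-Weisbach: ΔP = f·(L/D)·½ρV²/1000 = 0.037795·(75/0.117)·½·870·1.42²/1000 = 21.25 kPa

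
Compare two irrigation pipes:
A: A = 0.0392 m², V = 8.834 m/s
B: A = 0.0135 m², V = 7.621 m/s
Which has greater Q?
Q(A) = 346.3 L/s, Q(B) = 102.9 L/s. Answer: A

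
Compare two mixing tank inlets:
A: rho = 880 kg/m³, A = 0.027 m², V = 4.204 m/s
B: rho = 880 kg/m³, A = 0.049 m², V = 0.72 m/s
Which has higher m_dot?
m_dot(A) = 99.89 kg/s, m_dot(B) = 31.05 kg/s. Answer: A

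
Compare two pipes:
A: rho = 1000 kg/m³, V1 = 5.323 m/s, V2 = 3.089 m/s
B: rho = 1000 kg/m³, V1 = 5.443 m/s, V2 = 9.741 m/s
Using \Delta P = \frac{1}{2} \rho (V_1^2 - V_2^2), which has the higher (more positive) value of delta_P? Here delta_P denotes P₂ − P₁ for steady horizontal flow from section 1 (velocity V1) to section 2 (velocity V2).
delta_P(A) = 9.396 kPa, delta_P(B) = -32.63 kPa. Answer: A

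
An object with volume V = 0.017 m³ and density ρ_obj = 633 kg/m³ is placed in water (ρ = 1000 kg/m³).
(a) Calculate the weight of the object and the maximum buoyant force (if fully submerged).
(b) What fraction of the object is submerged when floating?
(a) W=rho_obj*g*V=633*9.81*0.017=105.6 N; F_B(max)=rho*g*V=1000*9.81*0.017=166.8 N
(b) Floating fraction=rho_obj/rho=633/1000=0.633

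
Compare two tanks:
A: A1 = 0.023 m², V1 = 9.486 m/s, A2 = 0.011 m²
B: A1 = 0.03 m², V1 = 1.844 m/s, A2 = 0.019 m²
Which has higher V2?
V2(A) = 19.83 m/s, V2(B) = 2.912 m/s. Answer: A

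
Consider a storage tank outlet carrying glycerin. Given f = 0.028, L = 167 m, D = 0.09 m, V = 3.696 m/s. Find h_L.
Formula: h_L = f \frac{L}{D} \frac{V^2}{2g}
h_L = 0.028·(167/0.09)·3.696²/(2·9.81) = 36.17 m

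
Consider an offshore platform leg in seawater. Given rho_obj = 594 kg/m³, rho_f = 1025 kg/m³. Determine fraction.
Formula: f_{sub} = \frac{\rho_{obj}}{\rho_f}
fraction = 594/1025 = 0.5795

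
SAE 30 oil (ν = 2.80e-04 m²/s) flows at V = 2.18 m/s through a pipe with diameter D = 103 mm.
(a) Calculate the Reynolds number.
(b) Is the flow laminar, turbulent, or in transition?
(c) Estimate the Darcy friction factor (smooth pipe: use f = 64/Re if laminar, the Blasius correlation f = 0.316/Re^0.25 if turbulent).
(a) Re = V·D/ν = 2.18·0.103/2.80e-04 = 801.93
(b) Flow regime: laminar (Re < 2300)
(c) Friction factor: f = 64/Re = 64/801.93 = 0.07981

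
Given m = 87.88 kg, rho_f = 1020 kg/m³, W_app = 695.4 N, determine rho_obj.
Formula: W_{app} = mg\left(1 - \frac{\rho_f}{\rho_{obj}}\right)
Substituting knowns: 695.4 = 87.88·9.81·(1 − 1020/rho_obj)
Solving for rho_obj: rho_obj = 1020/(1 − 695.4/(87.88·9.81)) = 5275 kg/m³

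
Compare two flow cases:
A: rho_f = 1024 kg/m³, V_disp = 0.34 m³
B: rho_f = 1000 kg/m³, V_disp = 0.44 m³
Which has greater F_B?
F_B(A) = 3415 N, F_B(B) = 4316 N. Answer: B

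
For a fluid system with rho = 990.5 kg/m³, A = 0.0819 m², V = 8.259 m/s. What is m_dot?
Formula: \dot{m} = \rho A V
m_dot = 990.5·0.0819·8.259 = 670 kg/s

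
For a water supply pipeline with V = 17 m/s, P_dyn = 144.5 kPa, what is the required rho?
Formula: P_{dyn} = \frac{1}{2} \rho V^2
Substituting knowns: 144.5 = 0.5·rho·17²/1000
Solving for rho: rho = 2·(144.5·1000)/17² = 1000 kg/m³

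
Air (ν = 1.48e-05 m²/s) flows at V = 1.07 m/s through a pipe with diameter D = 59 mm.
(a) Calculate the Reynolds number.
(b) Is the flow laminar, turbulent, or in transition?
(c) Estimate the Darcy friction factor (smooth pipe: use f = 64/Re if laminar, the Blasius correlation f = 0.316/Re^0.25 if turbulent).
(a) Re = V·D/ν = 1.07·0.059/1.48e-05 = 4265.5
(b) Flow regime: turbulent (Re > 4000)
(c) Friction factor: f = 0.316/Re^0.25 = 0.316/4265.5^0.25 = 0.0391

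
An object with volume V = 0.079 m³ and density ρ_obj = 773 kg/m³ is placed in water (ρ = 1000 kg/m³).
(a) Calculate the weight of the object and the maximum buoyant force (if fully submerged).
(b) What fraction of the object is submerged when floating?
(a) W=rho_obj*g*V=773*9.81*0.079=599.1 N; F_B(max)=rho*g*V=1000*9.81*0.079=775.0 N
(b) Floating fraction=rho_obj/rho=773/1000=0.773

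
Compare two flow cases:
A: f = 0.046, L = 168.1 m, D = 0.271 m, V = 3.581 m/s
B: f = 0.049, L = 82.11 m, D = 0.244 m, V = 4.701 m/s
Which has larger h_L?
h_L(A) = 18.65 m, h_L(B) = 18.57 m. Answer: A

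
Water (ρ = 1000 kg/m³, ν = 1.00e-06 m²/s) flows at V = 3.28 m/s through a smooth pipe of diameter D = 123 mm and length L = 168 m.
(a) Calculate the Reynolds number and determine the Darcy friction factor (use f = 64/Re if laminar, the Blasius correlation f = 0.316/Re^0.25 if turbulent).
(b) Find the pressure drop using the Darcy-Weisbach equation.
(a) Re = V·D/ν = 3.28·0.123/1.00e-06 = 403440 → turbulent (Re > 4000); f = 0.316/Re^0.25 = 0.316/403440^0.25 = 0.012538 (Blasius is strictly valid for Re ≲ 1e5; used here as the smooth-pipe estimate the problem specifies)
(b) Darcy-Weisbach: ΔP = f·(L/D)·½ρV²/1000 = 0.012538·(168/0.123)·½·1000·3.28²/1000 = 92.12 kPa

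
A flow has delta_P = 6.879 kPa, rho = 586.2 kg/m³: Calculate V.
Formula: V = \sqrt{\frac{2 \Delta P}{\rho}}
V = √(2·(6.879·1000)/586.2) = 4.845 m/s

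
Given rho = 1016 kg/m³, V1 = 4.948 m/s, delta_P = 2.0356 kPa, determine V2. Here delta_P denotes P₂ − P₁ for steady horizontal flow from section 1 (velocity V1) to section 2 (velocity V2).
Formula: \Delta P = \frac{1}{2} \rho (V_1^2 - V_2^2)
Substituting knowns: 2.0356 = 0.5·1016·(4.948² − V2²)/1000
Solving for V2: V2 = √(4.948² − 2·(2.0356·1000)/1016) = 4.525 m/s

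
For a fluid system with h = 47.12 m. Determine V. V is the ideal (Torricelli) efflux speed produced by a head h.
Formula: V = \sqrt{2 g h}
V = √(2·9.81·47.12) = 30.41 m/s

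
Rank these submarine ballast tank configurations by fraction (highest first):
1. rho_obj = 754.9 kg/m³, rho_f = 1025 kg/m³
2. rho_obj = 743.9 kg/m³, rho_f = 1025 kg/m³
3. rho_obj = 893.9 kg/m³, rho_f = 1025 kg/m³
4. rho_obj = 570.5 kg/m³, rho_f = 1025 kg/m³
Case 1: fraction = 0.7365
Case 2: fraction = 0.7258
Case 3: fraction = 0.8721
Case 4: fraction = 0.5566
Ranking (highest first): 3, 1, 2, 4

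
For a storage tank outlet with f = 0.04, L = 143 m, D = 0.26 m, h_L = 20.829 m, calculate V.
Formula: h_L = f \frac{L}{D} \frac{V^2}{2g}
Substituting knowns: 20.829 = 0.04·(143/0.26)·V²/(2·9.81)
Solving for V: V = √(20.829·2·9.81/(0.04·(143/0.26))) = 4.31 m/s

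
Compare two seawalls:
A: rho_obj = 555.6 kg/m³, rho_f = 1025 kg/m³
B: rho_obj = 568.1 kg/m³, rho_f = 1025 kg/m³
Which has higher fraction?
fraction(A) = 0.542, fraction(B) = 0.5542. Answer: B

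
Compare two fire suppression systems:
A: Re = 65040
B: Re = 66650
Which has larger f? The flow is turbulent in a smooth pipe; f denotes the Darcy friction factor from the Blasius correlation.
f(A) = 0.01979, f(B) = 0.01967. Answer: A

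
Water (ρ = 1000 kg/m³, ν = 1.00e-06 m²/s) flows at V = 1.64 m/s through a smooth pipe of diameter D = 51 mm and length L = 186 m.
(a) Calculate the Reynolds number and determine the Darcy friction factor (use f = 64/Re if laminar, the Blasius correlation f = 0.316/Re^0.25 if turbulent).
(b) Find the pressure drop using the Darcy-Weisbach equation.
(a) Re = V·D/ν = 1.64·0.051/1.00e-06 = 83640 → turbulent (Re > 4000); f = 0.316/Re^0.25 = 0.316/83640^0.25 = 0.018582
(b) Darcy-Weisbach: ΔP = f·(L/D)·½ρV²/1000 = 0.018582·(186/0.051)·½·1000·1.64²/1000 = 91.14 kPa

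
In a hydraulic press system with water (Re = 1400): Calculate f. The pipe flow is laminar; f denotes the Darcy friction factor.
Formula: f = \frac{64}{Re}
f = 64/1400 = 0.04571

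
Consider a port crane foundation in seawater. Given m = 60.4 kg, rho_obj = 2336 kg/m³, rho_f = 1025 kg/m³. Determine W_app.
Formula: W_{app} = mg\left(1 - \frac{\rho_f}{\rho_{obj}}\right)
W_app = 60.4·9.81·(1 − 1025/2336) = 332.5 N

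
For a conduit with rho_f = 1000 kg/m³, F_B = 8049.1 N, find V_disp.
Formula: F_B = \rho_f g V_{disp}
Substituting knowns: 8049.1 = 1000·9.81·V_disp
Solving for V_disp: V_disp = 8049.1/(1000·9.81) = 0.8205 m³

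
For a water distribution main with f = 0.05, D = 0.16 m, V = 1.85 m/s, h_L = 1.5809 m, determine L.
Formula: h_L = f \frac{L}{D} \frac{V^2}{2g}
Substituting knowns: 1.5809 = 0.05·(L/0.16)·1.85²/(2·9.81)
Solving for L: L = 1.5809·2·9.81·0.16/(0.05·1.85²) = 29 m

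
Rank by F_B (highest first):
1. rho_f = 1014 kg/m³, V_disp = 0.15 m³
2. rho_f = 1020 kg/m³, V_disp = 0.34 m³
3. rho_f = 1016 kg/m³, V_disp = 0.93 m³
Case 1: F_B = 1492 N
Case 2: F_B = 3402 N
Case 3: F_B = 9269 N
Ranking (highest first): 3, 2, 1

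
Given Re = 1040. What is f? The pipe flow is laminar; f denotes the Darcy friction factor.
Formula: f = \frac{64}{Re}
f = 64/1040 = 0.06154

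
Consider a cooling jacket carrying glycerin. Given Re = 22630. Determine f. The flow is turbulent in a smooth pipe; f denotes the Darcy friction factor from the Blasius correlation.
Formula: f = \frac{0.316}{Re^{0.25}}
f = 0.316/22630^0.25 = 0.02576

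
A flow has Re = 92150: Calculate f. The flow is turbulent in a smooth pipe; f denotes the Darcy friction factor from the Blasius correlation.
Formula: f = \frac{0.316}{Re^{0.25}}
f = 0.316/92150^0.25 = 0.01814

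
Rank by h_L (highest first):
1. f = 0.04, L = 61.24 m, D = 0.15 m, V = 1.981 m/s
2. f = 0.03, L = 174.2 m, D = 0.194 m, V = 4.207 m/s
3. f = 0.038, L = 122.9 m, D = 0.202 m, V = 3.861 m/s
Case 1: h_L = 3.266 m
Case 2: h_L = 24.3 m
Case 3: h_L = 17.57 m
Ranking (highest first): 2, 3, 1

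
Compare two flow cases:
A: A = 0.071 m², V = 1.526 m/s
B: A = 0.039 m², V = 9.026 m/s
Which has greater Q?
Q(A) = 108.3 L/s, Q(B) = 352 L/s. Answer: B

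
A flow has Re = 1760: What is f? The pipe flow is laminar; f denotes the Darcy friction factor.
Formula: f = \frac{64}{Re}
f = 64/1760 = 0.03636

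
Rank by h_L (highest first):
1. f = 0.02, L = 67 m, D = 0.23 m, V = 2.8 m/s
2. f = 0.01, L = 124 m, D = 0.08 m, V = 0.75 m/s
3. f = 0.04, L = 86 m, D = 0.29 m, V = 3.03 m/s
Case 1: h_L = 2.328 m
Case 2: h_L = 0.4444 m
Case 3: h_L = 5.551 m
Ranking (highest first): 3, 1, 2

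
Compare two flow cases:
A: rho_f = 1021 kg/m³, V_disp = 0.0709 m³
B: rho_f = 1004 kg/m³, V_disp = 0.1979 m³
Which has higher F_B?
F_B(A) = 710.1 N, F_B(B) = 1949 N. Answer: B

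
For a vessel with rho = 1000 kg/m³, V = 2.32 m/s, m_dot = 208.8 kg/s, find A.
Formula: \dot{m} = \rho A V
Substituting knowns: 208.8 = 1000·A·2.32
Solving for A: A = 208.8/(1000·2.32) = 0.09 m²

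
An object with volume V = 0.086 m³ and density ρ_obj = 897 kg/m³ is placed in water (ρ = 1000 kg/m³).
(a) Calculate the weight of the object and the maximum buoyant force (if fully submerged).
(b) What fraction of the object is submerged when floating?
(a) W=rho_obj*g*V=897*9.81*0.086=756.8 N; F_B(max)=rho*g*V=1000*9.81*0.086=843.7 N
(b) Floating fraction=rho_obj/rho=897/1000=0.897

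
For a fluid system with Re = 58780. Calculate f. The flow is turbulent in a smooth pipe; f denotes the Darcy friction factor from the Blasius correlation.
Formula: f = \frac{0.316}{Re^{0.25}}
f = 0.316/58780^0.25 = 0.02029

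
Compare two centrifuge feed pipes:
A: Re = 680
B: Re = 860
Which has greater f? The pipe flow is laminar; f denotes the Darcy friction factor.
f(A) = 0.09412, f(B) = 0.07442. Answer: A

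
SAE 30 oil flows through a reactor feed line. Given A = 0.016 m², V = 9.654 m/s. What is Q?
Formula: Q = A V
Q = 0.016·9.654·1000 = 154.5 L/s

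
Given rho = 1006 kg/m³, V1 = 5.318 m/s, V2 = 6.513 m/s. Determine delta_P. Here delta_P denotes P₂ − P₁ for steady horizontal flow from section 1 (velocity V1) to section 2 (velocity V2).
Formula: \Delta P = \frac{1}{2} \rho (V_1^2 - V_2^2)
delta_P = 0.5·1006·(5.318² − 6.513²)/1000 = -7.111 kPa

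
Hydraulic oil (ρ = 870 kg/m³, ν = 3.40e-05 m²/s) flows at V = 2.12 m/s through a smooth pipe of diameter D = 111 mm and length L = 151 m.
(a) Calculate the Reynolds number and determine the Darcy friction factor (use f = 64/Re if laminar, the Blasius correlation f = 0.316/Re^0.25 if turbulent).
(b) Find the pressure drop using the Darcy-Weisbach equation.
(a) Re = V·D/ν = 2.12·0.111/3.40e-05 = 6921.2 → turbulent (Re > 4000); f = 0.316/Re^0.25 = 0.316/6921.2^0.25 = 0.034645
(b) Darcy-Weisbach: ΔP = f·(L/D)·½ρV²/1000 = 0.034645·(151/0.111)·½·870·2.12²/1000 = 92.14 kPa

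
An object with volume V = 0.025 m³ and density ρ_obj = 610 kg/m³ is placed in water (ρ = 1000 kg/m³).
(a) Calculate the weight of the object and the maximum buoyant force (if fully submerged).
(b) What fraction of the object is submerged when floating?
(a) W=rho_obj*g*V=610*9.81*0.025=149.6 N; F_B(max)=rho*g*V=1000*9.81*0.025=245.2 N
(b) Floating fraction=rho_obj/rho=610/1000=0.610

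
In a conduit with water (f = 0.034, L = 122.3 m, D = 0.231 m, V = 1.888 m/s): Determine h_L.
Formula: h_L = f \frac{L}{D} \frac{V^2}{2g}
h_L = 0.034·(122.3/0.231)·1.888²/(2·9.81) = 3.27 m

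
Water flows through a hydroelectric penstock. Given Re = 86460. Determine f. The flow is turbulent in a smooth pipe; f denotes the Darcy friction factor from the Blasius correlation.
Formula: f = \frac{0.316}{Re^{0.25}}
f = 0.316/86460^0.25 = 0.01843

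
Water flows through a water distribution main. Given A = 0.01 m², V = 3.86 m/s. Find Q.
Formula: Q = A V
Q = 0.01·3.86·1000 = 38.6 L/s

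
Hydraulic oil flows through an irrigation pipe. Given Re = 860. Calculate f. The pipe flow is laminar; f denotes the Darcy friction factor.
Formula: f = \frac{64}{Re}
f = 64/860 = 0.07442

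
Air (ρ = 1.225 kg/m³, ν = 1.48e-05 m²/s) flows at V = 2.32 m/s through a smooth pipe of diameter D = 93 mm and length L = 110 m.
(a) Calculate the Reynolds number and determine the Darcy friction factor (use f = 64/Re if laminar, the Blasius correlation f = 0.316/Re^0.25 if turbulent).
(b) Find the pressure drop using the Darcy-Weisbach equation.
(a) Re = V·D/ν = 2.32·0.093/1.48e-05 = 14578 → turbulent (Re > 4000); f = 0.316/Re^0.25 = 0.316/14578^0.25 = 0.028758
(b) Darcy-Weisbach: ΔP = f·(L/D)·½ρV²/1000 = 0.028758·(110/0.093)·½·1.225·2.32²/1000 = 0.1121 kPa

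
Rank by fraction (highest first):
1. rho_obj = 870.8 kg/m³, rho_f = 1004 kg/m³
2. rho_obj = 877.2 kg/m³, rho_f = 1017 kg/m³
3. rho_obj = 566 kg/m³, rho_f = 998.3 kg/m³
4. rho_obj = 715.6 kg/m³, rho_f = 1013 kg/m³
Case 1: fraction = 0.8673
Case 2: fraction = 0.8625
Case 3: fraction = 0.567
Case 4: fraction = 0.7064
Ranking (highest first): 1, 2, 4, 3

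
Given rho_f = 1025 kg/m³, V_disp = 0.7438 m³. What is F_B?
Formula: F_B = \rho_f g V_{disp}
F_B = 1025·9.81·0.7438 = 7479 N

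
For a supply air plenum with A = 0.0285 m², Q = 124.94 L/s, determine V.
Formula: Q = A V
Substituting knowns: 124.94 = 0.0285·V·1000
Solving for V: V = (124.94/1000)/0.0285 = 4.384 m/s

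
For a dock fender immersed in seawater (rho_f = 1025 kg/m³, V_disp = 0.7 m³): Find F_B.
Formula: F_B = \rho_f g V_{disp}
F_B = 1025·9.81·0.7 = 7039 N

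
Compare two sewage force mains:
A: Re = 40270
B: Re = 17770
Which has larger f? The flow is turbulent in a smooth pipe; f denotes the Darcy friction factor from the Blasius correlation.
f(A) = 0.02231, f(B) = 0.02737. Answer: B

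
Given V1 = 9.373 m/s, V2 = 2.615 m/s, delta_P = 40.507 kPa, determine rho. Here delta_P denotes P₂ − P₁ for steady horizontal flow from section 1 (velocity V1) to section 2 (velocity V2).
Formula: \Delta P = \frac{1}{2} \rho (V_1^2 - V_2^2)
Substituting knowns: 40.507 = 0.5·rho·(9.373² − 2.615²)/1000
Solving for rho: rho = 2·(40.507·1000)/(9.373² − 2.615²) = 1000 kg/m³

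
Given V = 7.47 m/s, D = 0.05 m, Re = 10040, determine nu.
Formula: Re = \frac{V D}{\nu}
Substituting knowns: 10040 = 7.47·0.05/nu
Solving for nu: nu = 7.47·0.05/10040 = 3.720e-05 m²/s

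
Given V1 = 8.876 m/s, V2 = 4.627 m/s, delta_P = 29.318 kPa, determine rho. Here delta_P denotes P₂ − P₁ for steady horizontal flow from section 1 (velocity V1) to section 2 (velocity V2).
Formula: \Delta P = \frac{1}{2} \rho (V_1^2 - V_2^2)
Substituting knowns: 29.318 = 0.5·rho·(8.876² − 4.627²)/1000
Solving for rho: rho = 2·(29.318·1000)/(8.876² − 4.627²) = 1022 kg/m³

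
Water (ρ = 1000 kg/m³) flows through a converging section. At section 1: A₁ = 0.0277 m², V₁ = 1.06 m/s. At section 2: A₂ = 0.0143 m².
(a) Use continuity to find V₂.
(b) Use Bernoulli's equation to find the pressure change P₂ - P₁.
(a) Continuity: A₁V₁=A₂V₂ -> V₂=A₁V₁/A₂=0.0277*1.06/0.0143=2.05 m/s
(b) Bernoulli: P₂-P₁=0.5*rho*(V₁^2-V₂^2)/1000=0.5*1000*(1.06^2-2.05^2)/1000=-1.539 kPa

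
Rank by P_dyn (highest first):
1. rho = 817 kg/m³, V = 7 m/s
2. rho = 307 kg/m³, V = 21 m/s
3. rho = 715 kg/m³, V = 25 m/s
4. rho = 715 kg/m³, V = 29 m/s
Case 1: P_dyn = 20.02 kPa
Case 2: P_dyn = 67.69 kPa
Case 3: P_dyn = 223.4 kPa
Case 4: P_dyn = 300.7 kPa
Ranking (highest first): 4, 3, 2, 1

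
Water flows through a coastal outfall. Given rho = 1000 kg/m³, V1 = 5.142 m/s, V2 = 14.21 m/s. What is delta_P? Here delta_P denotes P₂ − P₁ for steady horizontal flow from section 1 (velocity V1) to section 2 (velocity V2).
Formula: \Delta P = \frac{1}{2} \rho (V_1^2 - V_2^2)
delta_P = 0.5·1000·(5.142² − 14.21²)/1000 = -87.74 kPa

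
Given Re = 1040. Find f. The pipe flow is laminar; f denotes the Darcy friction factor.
Formula: f = \frac{64}{Re}
f = 64/1040 = 0.06154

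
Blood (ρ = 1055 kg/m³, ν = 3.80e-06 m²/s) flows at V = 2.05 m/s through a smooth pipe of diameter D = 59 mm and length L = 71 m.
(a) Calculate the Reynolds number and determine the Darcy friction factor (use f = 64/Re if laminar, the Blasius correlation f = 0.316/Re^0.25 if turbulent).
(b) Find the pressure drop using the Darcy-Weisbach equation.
(a) Re = V·D/ν = 2.05·0.059/3.80e-06 = 31829 → turbulent (Re > 4000); f = 0.316/Re^0.25 = 0.316/31829^0.25 = 0.023658
(b) Darcy-Weisbach: ΔP = f·(L/D)·½ρV²/1000 = 0.023658·(71/0.059)·½·1055·2.05²/1000 = 63.11 kPa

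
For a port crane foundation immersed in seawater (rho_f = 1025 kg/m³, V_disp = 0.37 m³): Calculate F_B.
Formula: F_B = \rho_f g V_{disp}
F_B = 1025·9.81·0.37 = 3720 N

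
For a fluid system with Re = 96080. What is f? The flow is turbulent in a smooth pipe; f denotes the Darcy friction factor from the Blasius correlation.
Formula: f = \frac{0.316}{Re^{0.25}}
f = 0.316/96080^0.25 = 0.01795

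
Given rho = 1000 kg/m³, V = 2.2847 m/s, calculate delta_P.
Formula: V = \sqrt{\frac{2 \Delta P}{\rho}}
Substituting knowns: 2.2847 = √(2·(delta_P·1000)/1000)
Solving for delta_P: delta_P = 2.2847²·1000/2/1000 = 2.61 kPa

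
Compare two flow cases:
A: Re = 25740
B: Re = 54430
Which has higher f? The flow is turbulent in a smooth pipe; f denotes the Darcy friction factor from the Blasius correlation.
f(A) = 0.02495, f(B) = 0.02069. Answer: A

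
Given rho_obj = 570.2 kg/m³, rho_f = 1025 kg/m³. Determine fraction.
Formula: f_{sub} = \frac{\rho_{obj}}{\rho_f}
fraction = 570.2/1025 = 0.5563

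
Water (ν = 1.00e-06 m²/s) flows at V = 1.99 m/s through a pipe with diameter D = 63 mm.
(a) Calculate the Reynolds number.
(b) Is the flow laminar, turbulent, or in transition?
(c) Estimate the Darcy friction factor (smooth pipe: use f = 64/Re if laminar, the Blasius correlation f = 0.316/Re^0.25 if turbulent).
(a) Re = V·D/ν = 1.99·0.063/1.00e-06 = 125370
(b) Flow regime: turbulent (Re > 4000)
(c) Friction factor: f = 0.316/Re^0.25 = 0.316/125370^0.25 = 0.01679 (Blasius is strictly valid for Re ≲ 1e5; used here as the smooth-pipe estimate the problem specifies)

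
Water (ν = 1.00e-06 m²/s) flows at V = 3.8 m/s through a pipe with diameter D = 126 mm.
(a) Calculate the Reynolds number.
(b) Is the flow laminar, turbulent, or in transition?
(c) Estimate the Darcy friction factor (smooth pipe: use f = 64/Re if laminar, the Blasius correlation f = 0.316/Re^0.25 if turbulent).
(a) Re = V·D/ν = 3.8·0.126/1.00e-06 = 478800
(b) Flow regime: turbulent (Re > 4000)
(c) Friction factor: f = 0.316/Re^0.25 = 0.316/478800^0.25 = 0.01201 (Blasius is strictly valid for Re ≲ 1e5; used here as the smooth-pipe estimate the problem specifies)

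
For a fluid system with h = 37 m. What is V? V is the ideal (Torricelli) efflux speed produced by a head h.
Formula: V = \sqrt{2 g h}
V = √(2·9.81·37) = 26.94 m/s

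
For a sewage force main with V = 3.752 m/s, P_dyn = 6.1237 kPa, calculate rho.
Formula: P_{dyn} = \frac{1}{2} \rho V^2
Substituting knowns: 6.1237 = 0.5·rho·3.752²/1000
Solving for rho: rho = 2·(6.1237·1000)/3.752² = 870 kg/m³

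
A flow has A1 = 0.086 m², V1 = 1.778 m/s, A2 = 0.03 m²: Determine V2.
Formula: V_2 = \frac{A_1 V_1}{A_2}
V2 = 0.086·1.778/0.03 = 5.097 m/s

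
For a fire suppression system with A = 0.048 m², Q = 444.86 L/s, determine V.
Formula: Q = A V
Substituting knowns: 444.86 = 0.048·V·1000
Solving for V: V = (444.86/1000)/0.048 = 9.268 m/s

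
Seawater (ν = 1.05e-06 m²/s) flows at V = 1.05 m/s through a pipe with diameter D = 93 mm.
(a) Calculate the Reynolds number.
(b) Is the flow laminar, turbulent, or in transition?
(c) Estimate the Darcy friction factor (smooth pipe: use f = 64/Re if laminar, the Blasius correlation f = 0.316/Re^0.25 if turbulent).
(a) Re = V·D/ν = 1.05·0.093/1.05e-06 = 93000
(b) Flow regime: turbulent (Re > 4000)
(c) Friction factor: f = 0.316/Re^0.25 = 0.316/93000^0.25 = 0.0181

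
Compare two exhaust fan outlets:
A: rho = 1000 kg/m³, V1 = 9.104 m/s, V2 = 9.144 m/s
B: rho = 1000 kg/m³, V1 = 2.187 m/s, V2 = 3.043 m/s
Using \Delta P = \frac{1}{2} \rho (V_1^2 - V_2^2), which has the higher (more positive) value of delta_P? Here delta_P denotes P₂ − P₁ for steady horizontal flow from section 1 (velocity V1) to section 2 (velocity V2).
delta_P(A) = -0.365 kPa, delta_P(B) = -2.238 kPa. Answer: A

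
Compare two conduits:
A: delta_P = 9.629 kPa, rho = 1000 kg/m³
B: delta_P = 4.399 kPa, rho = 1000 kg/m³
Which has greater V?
V(A) = 4.388 m/s, V(B) = 2.966 m/s. Answer: A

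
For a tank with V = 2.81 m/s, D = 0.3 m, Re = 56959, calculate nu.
Formula: Re = \frac{V D}{\nu}
Substituting knowns: 56959 = 2.81·0.3/nu
Solving for nu: nu = 2.81·0.3/56959 = 1.480e-05 m²/s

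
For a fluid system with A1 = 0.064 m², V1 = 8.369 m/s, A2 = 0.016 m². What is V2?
Formula: V_2 = \frac{A_1 V_1}{A_2}
V2 = 0.064·8.369/0.016 = 33.48 m/s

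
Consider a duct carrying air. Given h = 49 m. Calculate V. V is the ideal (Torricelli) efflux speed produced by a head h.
Formula: V = \sqrt{2 g h}
V = √(2·9.81·49) = 31.01 m/s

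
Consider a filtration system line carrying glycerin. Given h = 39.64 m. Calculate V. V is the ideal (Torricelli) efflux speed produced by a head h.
Formula: V = \sqrt{2 g h}
V = √(2·9.81·39.64) = 27.89 m/s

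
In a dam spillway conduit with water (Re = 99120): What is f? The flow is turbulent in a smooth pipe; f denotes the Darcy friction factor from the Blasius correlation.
Formula: f = \frac{0.316}{Re^{0.25}}
f = 0.316/99120^0.25 = 0.01781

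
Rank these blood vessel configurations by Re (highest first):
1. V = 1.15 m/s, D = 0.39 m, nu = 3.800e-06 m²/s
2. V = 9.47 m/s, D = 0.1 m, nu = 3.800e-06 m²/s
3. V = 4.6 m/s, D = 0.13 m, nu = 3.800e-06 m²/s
Case 1: Re = 118026
Case 2: Re = 249211
Case 3: Re = 157368
Ranking (highest first): 2, 3, 1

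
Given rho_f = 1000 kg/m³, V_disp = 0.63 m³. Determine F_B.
Formula: F_B = \rho_f g V_{disp}
F_B = 1000·9.81·0.63 = 6180 N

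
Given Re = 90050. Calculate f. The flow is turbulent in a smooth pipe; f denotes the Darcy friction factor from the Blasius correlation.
Formula: f = \frac{0.316}{Re^{0.25}}
f = 0.316/90050^0.25 = 0.01824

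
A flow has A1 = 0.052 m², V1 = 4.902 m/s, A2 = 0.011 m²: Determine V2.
Formula: V_2 = \frac{A_1 V_1}{A_2}
V2 = 0.052·4.902/0.011 = 23.17 m/s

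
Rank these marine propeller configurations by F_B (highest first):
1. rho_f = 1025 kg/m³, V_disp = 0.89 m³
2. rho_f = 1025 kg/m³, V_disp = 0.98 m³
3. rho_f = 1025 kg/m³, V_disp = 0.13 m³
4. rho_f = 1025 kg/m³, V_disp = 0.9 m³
Case 1: F_B = 8949 N
Case 2: F_B = 9854 N
Case 3: F_B = 1307 N
Case 4: F_B = 9050 N
Ranking (highest first): 2, 4, 1, 3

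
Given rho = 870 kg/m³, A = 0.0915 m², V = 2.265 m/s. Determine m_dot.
Formula: \dot{m} = \rho A V
m_dot = 870·0.0915·2.265 = 180.3 kg/s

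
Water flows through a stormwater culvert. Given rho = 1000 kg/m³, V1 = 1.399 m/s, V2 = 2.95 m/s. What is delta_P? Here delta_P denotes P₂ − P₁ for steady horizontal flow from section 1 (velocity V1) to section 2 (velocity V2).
Formula: \Delta P = \frac{1}{2} \rho (V_1^2 - V_2^2)
delta_P = 0.5·1000·(1.399² − 2.95²)/1000 = -3.373 kPa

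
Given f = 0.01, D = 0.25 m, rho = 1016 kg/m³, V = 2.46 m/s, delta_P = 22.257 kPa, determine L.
Formula: \Delta P = f \frac{L}{D} \frac{\rho V^2}{2}
Substituting knowns: 22.257 = 0.01·(L/0.25)·0.5·1016·2.46²/1000
Solving for L: L = (22.257·1000)·0.25/(0.01·0.5·1016·2.46²) = 181 m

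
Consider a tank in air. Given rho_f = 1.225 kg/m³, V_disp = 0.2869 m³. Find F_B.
Formula: F_B = \rho_f g V_{disp}
F_B = 1.225·9.81·0.2869 = 3.448 N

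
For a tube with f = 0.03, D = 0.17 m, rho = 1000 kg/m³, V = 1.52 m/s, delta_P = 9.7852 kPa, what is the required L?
Formula: \Delta P = f \frac{L}{D} \frac{\rho V^2}{2}
Substituting knowns: 9.7852 = 0.03·(L/0.17)·0.5·1000·1.52²/1000
Solving for L: L = (9.7852·1000)·0.17/(0.03·0.5·1000·1.52²) = 48 m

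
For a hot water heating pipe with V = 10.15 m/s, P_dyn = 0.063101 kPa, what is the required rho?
Formula: P_{dyn} = \frac{1}{2} \rho V^2
Substituting knowns: 0.063101 = 0.5·rho·10.15²/1000
Solving for rho: rho = 2·(0.063101·1000)/10.15² = 1.225 kg/m³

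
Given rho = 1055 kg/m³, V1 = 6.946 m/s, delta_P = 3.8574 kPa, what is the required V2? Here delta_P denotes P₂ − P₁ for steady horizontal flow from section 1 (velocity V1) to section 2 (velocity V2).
Formula: \Delta P = \frac{1}{2} \rho (V_1^2 - V_2^2)
Substituting knowns: 3.8574 = 0.5·1055·(6.946² − V2²)/1000
Solving for V2: V2 = √(6.946² − 2·(3.8574·1000)/1055) = 6.398 m/s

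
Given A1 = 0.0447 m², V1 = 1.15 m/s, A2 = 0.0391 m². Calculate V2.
Formula: V_2 = \frac{A_1 V_1}{A_2}
V2 = 0.0447·1.15/0.0391 = 1.315 m/s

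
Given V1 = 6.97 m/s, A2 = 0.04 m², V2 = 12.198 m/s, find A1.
Formula: V_2 = \frac{A_1 V_1}{A_2}
Substituting knowns: 12.198 = A1·6.97/0.04
Solving for A1: A1 = 12.198·0.04/6.97 = 0.07 m²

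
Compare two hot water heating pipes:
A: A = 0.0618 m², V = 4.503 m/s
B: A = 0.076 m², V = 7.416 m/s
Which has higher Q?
Q(A) = 278.3 L/s, Q(B) = 563.6 L/s. Answer: B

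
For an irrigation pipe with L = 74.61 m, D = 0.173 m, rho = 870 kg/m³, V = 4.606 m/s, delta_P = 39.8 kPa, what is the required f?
Formula: \Delta P = f \frac{L}{D} \frac{\rho V^2}{2}
Substituting knowns: 39.8 = f·(74.61/0.173)·0.5·870·4.606²/1000
Solving for f: f = (39.8·1000)/((74.61/0.173)·0.5·870·4.606²) = 0.01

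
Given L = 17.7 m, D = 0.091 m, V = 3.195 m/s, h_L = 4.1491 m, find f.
Formula: h_L = f \frac{L}{D} \frac{V^2}{2g}
Substituting knowns: 4.1491 = f·(17.7/0.091)·3.195²/(2·9.81)
Solving for f: f = 4.1491·2·9.81/((17.7/0.091)·3.195²) = 0.041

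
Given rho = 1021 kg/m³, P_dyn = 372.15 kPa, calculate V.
Formula: P_{dyn} = \frac{1}{2} \rho V^2
Substituting knowns: 372.15 = 0.5·1021·V²/1000
Solving for V: V = √(2·(372.15·1000)/1021) = 27 m/s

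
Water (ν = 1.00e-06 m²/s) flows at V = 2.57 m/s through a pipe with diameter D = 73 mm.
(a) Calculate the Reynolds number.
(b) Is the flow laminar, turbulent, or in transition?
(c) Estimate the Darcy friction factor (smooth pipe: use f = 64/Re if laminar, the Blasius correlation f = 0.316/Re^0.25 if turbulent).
(a) Re = V·D/ν = 2.57·0.073/1.00e-06 = 187610
(b) Flow regime: turbulent (Re > 4000)
(c) Friction factor: f = 0.316/Re^0.25 = 0.316/187610^0.25 = 0.01518 (Blasius is strictly valid for Re ≲ 1e5; used here as the smooth-pipe estimate the problem specifies)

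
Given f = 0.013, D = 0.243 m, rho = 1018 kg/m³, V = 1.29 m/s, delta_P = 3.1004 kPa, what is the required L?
Formula: \Delta P = f \frac{L}{D} \frac{\rho V^2}{2}
Substituting knowns: 3.1004 = 0.013·(L/0.243)·0.5·1018·1.29²/1000
Solving for L: L = (3.1004·1000)·0.243/(0.013·0.5·1018·1.29²) = 68.42 m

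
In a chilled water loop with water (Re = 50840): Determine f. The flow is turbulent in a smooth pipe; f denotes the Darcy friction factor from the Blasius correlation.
Formula: f = \frac{0.316}{Re^{0.25}}
f = 0.316/50840^0.25 = 0.02104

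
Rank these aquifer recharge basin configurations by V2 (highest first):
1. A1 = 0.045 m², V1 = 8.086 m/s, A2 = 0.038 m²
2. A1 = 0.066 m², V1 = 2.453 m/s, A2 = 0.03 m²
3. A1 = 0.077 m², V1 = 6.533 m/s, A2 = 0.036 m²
Case 1: V2 = 9.576 m/s
Case 2: V2 = 5.397 m/s
Case 3: V2 = 13.97 m/s
Ranking (highest first): 3, 1, 2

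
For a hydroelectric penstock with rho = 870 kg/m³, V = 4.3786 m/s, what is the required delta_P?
Formula: V = \sqrt{\frac{2 \Delta P}{\rho}}
Substituting knowns: 4.3786 = √(2·(delta_P·1000)/870)
Solving for delta_P: delta_P = 4.3786²·870/2/1000 = 8.34 kPa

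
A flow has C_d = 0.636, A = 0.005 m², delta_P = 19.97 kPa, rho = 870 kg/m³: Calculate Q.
Formula: Q = C_d A \sqrt{\frac{2 \Delta P}{\rho}}
Q = 0.636·0.005·√(2·(19.97·1000)/870)·1000 = 21.55 L/s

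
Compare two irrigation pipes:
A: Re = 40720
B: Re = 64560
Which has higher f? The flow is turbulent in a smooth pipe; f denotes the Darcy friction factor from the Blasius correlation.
f(A) = 0.02225, f(B) = 0.01982. Answer: A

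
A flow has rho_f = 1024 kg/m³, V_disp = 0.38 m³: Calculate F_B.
Formula: F_B = \rho_f g V_{disp}
F_B = 1024·9.81·0.38 = 3817 N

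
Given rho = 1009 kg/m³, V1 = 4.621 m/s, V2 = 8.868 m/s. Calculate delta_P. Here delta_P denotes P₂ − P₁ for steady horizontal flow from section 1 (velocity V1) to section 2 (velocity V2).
Formula: \Delta P = \frac{1}{2} \rho (V_1^2 - V_2^2)
delta_P = 0.5·1009·(4.621² − 8.868²)/1000 = -28.9 kPa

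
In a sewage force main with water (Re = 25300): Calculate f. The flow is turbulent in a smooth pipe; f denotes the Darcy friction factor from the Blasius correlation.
Formula: f = \frac{0.316}{Re^{0.25}}
f = 0.316/25300^0.25 = 0.02506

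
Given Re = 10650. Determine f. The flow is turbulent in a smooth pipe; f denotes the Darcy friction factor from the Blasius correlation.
Formula: f = \frac{0.316}{Re^{0.25}}
f = 0.316/10650^0.25 = 0.03111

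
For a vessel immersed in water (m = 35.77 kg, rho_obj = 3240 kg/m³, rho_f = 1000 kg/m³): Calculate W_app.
Formula: W_{app} = mg\left(1 - \frac{\rho_f}{\rho_{obj}}\right)
W_app = 35.77·9.81·(1 − 1000/3240) = 242.6 N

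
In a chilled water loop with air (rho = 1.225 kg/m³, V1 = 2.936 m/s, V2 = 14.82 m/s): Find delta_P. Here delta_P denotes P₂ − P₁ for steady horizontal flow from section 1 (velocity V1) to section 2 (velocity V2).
Formula: \Delta P = \frac{1}{2} \rho (V_1^2 - V_2^2)
delta_P = 0.5·1.225·(2.936² − 14.82²)/1000 = -0.1292 kPa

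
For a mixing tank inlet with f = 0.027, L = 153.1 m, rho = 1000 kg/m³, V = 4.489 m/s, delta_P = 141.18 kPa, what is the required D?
Formula: \Delta P = f \frac{L}{D} \frac{\rho V^2}{2}
Substituting knowns: 141.18 = 0.027·(153.1/D)·0.5·1000·4.489²/1000
Solving for D: D = 0.027·153.1·0.5·1000·4.489²/(141.18·1000) = 0.295 m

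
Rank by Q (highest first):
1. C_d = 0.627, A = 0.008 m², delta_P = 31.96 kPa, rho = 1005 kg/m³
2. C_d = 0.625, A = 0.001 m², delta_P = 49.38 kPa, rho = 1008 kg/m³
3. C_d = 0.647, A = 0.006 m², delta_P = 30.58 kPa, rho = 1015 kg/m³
Case 1: Q = 40 L/s
Case 2: Q = 6.186 L/s
Case 3: Q = 30.13 L/s
Ranking (highest first): 1, 3, 2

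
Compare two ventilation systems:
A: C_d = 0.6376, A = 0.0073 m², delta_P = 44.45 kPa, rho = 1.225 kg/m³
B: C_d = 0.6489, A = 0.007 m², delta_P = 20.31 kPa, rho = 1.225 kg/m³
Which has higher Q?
Q(A) = 1254 L/s, Q(B) = 827.1 L/s. Answer: A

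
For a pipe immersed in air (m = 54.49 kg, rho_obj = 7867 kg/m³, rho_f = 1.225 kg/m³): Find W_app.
Formula: W_{app} = mg\left(1 - \frac{\rho_f}{\rho_{obj}}\right)
W_app = 54.49·9.81·(1 − 1.225/7867) = 534.5 N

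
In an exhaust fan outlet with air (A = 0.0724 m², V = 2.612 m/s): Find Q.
Formula: Q = A V
Q = 0.0724·2.612·1000 = 189.1 L/s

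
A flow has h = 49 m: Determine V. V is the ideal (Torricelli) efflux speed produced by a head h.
Formula: V = \sqrt{2 g h}
V = √(2·9.81·49) = 31.01 m/s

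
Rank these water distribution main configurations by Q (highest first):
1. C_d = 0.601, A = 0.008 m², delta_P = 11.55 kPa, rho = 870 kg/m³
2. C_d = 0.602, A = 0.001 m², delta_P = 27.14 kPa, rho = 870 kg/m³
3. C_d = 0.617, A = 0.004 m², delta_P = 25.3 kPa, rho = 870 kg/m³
Case 1: Q = 24.77 L/s
Case 2: Q = 4.755 L/s
Case 3: Q = 18.82 L/s
Ranking (highest first): 1, 3, 2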